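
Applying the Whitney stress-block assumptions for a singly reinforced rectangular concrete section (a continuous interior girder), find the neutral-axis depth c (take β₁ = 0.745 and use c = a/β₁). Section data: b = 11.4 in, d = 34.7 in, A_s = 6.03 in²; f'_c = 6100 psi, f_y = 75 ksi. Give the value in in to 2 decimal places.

T = A_s f_y = 6.03 × 75 = 452.25 kips.
a = T/(0.85 f'_c b) = 452.25/(0.85 × 6.1 × 11.4) = 7.6511 in.
With β₁ = 0.745, c = a/β₁ = 7.6511/0.745 = 10.27 in.

c ≈ 10.27 in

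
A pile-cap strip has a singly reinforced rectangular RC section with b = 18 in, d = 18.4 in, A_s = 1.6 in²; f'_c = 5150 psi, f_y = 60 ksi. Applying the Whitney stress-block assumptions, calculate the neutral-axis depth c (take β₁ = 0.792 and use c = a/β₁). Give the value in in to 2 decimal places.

c ≈ 1.54 in

T = A_s f_y = 1.6 × 60 = 96 kips.
a = T/(0.85 f'_c b) = 96/(0.85 × 5.15 × 18) = 1.2184 in.
With β₁ = 0.792, c = a/β₁ = 1.2184/0.792 = 1.54 in.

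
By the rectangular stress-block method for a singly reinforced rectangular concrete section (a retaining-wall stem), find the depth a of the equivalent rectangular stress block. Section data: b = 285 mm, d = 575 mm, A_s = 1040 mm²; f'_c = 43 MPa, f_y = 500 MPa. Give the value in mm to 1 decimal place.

a ≈ 49.9 mm

T = A_s f_y = 1040 × 500 = 520000 N = 520 kN.
Setting C = 0.85 f'_c a b equal to T: a = 520000/(0.85 × 43 × 285) = 49.9 mm.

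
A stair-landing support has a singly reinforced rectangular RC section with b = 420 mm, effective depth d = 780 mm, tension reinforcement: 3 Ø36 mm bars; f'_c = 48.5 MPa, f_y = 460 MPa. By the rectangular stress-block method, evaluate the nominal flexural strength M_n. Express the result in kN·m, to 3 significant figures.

A_s = 3 × 1018 = 3054 mm².
T = A_s f_y = 3054 × 460 = 1404840 N = 1404.84 kN.
From C = T: a = T/(0.85 f'_c b) = 1404840/(0.85 × 48.5 × 420) = 81.14 mm.
M_n = T(d − a/2) = 1404.84 kN × (780 − 40.57) mm = 1038.78 kN·m.

M_n ≈ 1040 kN·m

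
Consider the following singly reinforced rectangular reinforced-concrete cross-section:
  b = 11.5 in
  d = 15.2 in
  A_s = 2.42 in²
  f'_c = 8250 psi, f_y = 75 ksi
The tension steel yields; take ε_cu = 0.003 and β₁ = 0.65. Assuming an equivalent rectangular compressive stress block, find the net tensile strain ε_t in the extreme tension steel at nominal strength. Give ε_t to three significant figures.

a = A_s f_y/(0.85 f'_c b) = 2.251 in.
β₁ = 0.65, so c = a/β₁ = 2.251/0.65 = 3.463 in.
From the linear strain diagram with ε_cu = 0.003: ε_t = 0.003 (d − c)/c = 0.003 × (15.2 − 3.463)/3.463 = 0.0102.
Since ε_t ≥ 0.005, the section is tension-controlled.

ε_t ≈ 0.0102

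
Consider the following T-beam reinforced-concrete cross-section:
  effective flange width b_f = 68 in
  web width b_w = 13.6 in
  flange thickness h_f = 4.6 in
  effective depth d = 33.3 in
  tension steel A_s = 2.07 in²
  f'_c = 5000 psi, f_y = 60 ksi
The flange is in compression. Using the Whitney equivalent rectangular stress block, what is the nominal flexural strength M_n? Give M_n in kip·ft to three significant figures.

M_n ≈ 342 kip·ft

Tension: T = A_s f_y = 2.07 × 60 = 124.2 kips.
Try a within the flange: a = T/(0.85 f'_c b_f) = 124.2/(0.85 × 5 × 68) = 0.430 in.
Since a = 0.430 ≤ h_f = 4.6 in, the stress block lies entirely in the flange; analyse as a rectangular beam of width b_f.
M_n = T(d − a/2) = 124.2 × (33.3 − 0.215) = 4109.2 kip·in.
M_n = 4109.2/12 = 342.43 kip·ft.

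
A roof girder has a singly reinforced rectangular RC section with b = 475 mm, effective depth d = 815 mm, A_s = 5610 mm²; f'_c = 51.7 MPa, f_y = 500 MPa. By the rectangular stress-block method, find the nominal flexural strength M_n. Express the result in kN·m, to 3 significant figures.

T = A_s f_y = 5610 × 500 = 2805000 N = 2805 kN.
From C = T: a = T/(0.85 f'_c b) = 2805000/(0.85 × 51.7 × 475) = 134.38 mm.
M_n = T(d − a/2) = 2805 kN × (815 − 67.19) mm = 2097.61 kN·m.

M_n ≈ 2100 kN·m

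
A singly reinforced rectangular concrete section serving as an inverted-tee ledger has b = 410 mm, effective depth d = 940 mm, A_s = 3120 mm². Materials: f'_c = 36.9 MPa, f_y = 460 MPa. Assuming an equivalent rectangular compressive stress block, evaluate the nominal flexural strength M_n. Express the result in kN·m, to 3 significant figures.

M_n ≈ 1270 kN·m

T = A_s f_y = 3120 × 460 = 1435200 N = 1435.2 kN.
From C = T: a = T/(0.85 f'_c b) = 1435200/(0.85 × 36.9 × 410) = 111.60 mm.
M_n = T(d − a/2) = 1435.2 kN × (940 − 55.8) mm = 1269.00 kN·m.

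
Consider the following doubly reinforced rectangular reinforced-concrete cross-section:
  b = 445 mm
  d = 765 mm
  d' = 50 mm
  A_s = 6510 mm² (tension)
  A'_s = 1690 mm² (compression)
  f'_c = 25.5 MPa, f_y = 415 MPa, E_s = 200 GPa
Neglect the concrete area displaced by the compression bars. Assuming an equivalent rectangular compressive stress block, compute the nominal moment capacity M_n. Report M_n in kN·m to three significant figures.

M_n ≈ 1820 kN·m

Assume both tension and compression steel yield.
Net tension couple steel: A_s − A'_s = 4820 mm².
a = (A_s − A'_s) f_y / (0.85 f'_c b) = 2000300/(0.85 × 25.5 × 445) = 207.38 mm.
c = a/β₁ = 207.38/0.85 = 243.98 mm; ε'_s = 0.003(c − d')/c = 0.0024 ≥ f_y/E_s = 0.0021, so compression steel does yield.
M_n = (A_s − A'_s) f_y (d − a/2) + A'_s f_y (d − d') = [2000300 × (765 − 103.69) + 701350 × (765 − 50)] × 10⁻⁶ = 1322.82 + 501.47 = 1824.29 kN·m.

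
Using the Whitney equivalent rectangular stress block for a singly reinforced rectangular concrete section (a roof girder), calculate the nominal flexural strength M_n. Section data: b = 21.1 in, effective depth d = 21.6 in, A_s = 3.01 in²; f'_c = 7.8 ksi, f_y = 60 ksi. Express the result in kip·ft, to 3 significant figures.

T = A_s f_y = 3.01 × 60 = 180.6 kips.
a = T/(0.85 f'_c b) = 180.6/(0.85 × 7.8 × 21.1) = 1.291 in.
M_n = T(d − a/2) = 180.6 × (21.6 − 0.6455) = 3784.4 kip·in = 3784.4/12 = 315.37 kip·ft.

M_n ≈ 315 kip·ft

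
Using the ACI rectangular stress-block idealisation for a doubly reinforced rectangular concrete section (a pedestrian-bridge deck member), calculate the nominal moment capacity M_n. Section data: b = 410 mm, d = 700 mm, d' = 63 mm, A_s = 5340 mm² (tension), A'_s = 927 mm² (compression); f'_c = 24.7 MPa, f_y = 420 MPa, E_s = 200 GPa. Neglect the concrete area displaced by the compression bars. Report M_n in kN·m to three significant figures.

M_n ≈ 1350 kN·m

Assume both tension and compression steel yield.
Net tension couple steel: A_s − A'_s = 4413 mm².
a = (A_s − A'_s) f_y / (0.85 f'_c b) = 1853460/(0.85 × 24.7 × 410) = 215.32 mm.
c = a/β₁ = 215.32/0.85 = 253.32 mm; ε'_s = 0.003(c − d')/c = 0.0023 ≥ f_y/E_s = 0.0021, so compression steel does yield.
M_n = (A_s − A'_s) f_y (d − a/2) + A'_s f_y (d − d') = [1853460 × (700 − 107.66) + 389340 × (700 − 63)] × 10⁻⁶ = 1097.88 + 248.01 = 1345.89 kN·m.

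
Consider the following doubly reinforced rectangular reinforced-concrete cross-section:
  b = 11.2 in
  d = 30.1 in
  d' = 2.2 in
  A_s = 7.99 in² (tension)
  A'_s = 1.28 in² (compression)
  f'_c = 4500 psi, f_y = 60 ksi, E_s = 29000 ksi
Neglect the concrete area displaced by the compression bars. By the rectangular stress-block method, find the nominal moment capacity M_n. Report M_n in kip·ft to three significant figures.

M_n ≈ 1030 kip·ft

Assume both steels yield.
a = (A_s − A'_s) f_y/(0.85 f'_c b) = (7.99 − 1.28) × 60/(0.85 × 4.5 × 11.2) = 9.398 in.
c = a/β₁ = 9.398/0.825 = 11.392 in; ε'_s = 0.003(c − d')/c = 0.0024 ≥ ε_y = 0.0021, so the compression steel yields.
M_n = (A_s − A'_s) f_y (d − a/2) + A'_s f_y (d − d') = 402.6 × (30.1 − 4.699) + 76.8 × (30.1 − 2.2) = 10226.4 + 2142.7 = 12369.1 kip·in = 12369.1/12 = 1030.76 kip·ft.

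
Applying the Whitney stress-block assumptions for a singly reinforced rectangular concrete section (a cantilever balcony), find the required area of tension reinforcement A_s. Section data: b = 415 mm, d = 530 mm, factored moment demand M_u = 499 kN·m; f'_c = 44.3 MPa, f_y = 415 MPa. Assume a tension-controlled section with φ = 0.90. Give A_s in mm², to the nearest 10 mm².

M_n = M_u/φ = 499/0.90 = 554.444 kN·m.
With M_n = 0.85 f'_c a b (d − a/2), solve the quadratic for a:
a = d − √(d² − 2M_n/(0.85 f'_c b)) = 530 − √(530² − 2 × 554.444×10⁶/(0.85 × 44.3 × 415)) = 71.81 mm.
A_s = 0.85 f'_c a b / f_y = 0.85 × 44.3 × 71.81 × 415 / 415 = 2704.0 mm².

A_s ≈ 2700 mm²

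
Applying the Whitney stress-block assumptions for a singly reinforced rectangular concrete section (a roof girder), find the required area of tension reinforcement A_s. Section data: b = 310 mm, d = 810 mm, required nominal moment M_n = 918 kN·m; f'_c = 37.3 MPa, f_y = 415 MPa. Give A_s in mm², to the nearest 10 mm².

A_s ≈ 2960 mm²

With M_n = 0.85 f'_c a b (d − a/2), solve the quadratic for a:
a = d − √(d² − 2M_n/(0.85 f'_c b)) = 810 − √(810² − 2 × 918×10⁶/(0.85 × 37.3 × 310)) = 124.95 mm.
A_s = 0.85 f'_c a b / f_y = 0.85 × 37.3 × 124.95 × 310 / 415 = 2959.2 mm².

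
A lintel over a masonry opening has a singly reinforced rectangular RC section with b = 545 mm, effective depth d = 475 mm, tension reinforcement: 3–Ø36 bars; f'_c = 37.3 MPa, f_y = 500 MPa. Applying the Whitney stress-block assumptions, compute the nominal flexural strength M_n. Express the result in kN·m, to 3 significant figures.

M_n ≈ 658 kN·m

A_s = 3 × 1018 = 3054 mm².
T = A_s f_y = 3054 × 500 = 1527000 N = 1527 kN.
From C = T: a = T/(0.85 f'_c b) = 1527000/(0.85 × 37.3 × 545) = 88.37 mm.
M_n = T(d − a/2) = 1527 kN × (475 − 44.185) mm = 657.85 kN·m.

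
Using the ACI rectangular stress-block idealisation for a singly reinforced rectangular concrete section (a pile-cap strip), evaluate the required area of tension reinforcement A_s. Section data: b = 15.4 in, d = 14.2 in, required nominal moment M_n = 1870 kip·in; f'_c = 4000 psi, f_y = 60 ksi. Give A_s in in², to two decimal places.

A_s ≈ 2.43 in²

From M_n = 0.85 f'_c a b (d − a/2):
a = d − √(d² − 2M_n/(0.85 f'_c b)) = 14.2 − √(14.2² − 2 × 1870/(0.85 × 4 × 15.4)) = 2.789 in.
A_s = 0.85 f'_c a b / f_y = 0.85 × 4 × 2.789 × 15.4 / 60 = 2.434 in².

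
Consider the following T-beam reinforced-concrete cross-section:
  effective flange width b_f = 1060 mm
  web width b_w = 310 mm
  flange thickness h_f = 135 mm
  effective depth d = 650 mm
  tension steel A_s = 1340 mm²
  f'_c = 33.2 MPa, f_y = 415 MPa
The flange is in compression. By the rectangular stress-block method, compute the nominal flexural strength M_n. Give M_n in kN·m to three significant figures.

Tension: T = A_s f_y = 1340 × 415 = 556100 N.
Try a within the flange: a = T/(0.85 f'_c b_f) = 556100/(0.85 × 33.2 × 1060) = 18.59 mm.
Since a = 18.59 ≤ h_f = 135 mm, the stress block lies entirely in the flange; analyse as a rectangular beam of width b_f.
M_n = T(d − a/2) = 556100 × (650 − 9.295) = 356.30 × 10⁶ N·mm.
M_n = 356.30 kN·m.

M_n ≈ 356 kN·m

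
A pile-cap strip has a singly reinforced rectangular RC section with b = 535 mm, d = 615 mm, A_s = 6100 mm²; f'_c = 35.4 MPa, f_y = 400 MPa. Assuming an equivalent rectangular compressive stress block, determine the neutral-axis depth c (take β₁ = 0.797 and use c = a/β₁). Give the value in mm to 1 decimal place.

c ≈ 190.2 mm

T = A_s f_y = 6100 × 400 = 2440000 N = 2440 kN.
Setting C = 0.85 f'_c a b equal to T: a = 2440000/(0.85 × 35.4 × 535) = 151.570 mm.
With β₁ = 0.797, c = a/β₁ = 151.570/0.797 = 190.2 mm.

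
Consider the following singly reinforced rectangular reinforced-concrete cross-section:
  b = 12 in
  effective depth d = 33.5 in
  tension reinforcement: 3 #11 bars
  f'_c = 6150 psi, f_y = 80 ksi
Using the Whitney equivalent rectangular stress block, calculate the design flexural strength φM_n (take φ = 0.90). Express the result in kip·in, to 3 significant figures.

A_s = 3 × 1.56 = 4.68 in².
T = A_s f_y = 4.68 × 80 = 374.4 kips.
a = T/(0.85 f'_c b) = 374.4/(0.85 × 6.15 × 12) = 5.968 in.
M_n = T(d − a/2) = 374.4 × (33.5 − 2.984) = 11425.2 kip·in.
φM_n = 0.90 × 11425.2 = 10282.7 kip·in.

φM_n ≈ 10300 kip·in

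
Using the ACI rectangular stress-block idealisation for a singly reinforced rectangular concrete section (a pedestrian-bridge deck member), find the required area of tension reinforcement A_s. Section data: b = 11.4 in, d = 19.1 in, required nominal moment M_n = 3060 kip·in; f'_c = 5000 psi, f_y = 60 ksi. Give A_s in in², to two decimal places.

A_s ≈ 2.95 in²

From M_n = 0.85 f'_c a b (d − a/2):
a = d − √(d² − 2M_n/(0.85 f'_c b)) = 19.1 − √(19.1² − 2 × 3060/(0.85 × 5 × 11.4)) = 3.657 in.
A_s = 0.85 f'_c a b / f_y = 0.85 × 5 × 3.657 × 11.4 / 60 = 2.953 in².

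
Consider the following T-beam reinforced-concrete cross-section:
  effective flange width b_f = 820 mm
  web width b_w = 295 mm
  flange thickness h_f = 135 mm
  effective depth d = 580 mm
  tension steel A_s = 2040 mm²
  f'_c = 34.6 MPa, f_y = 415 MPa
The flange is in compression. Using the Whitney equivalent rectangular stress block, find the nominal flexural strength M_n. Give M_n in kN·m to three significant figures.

Tension: T = A_s f_y = 2040 × 415 = 846600 N.
Try a within the flange: a = T/(0.85 f'_c b_f) = 846600/(0.85 × 34.6 × 820) = 35.11 mm.
Since a = 35.11 ≤ h_f = 135 mm, the stress block lies entirely in the flange; analyse as a rectangular beam of width b_f.
M_n = T(d − a/2) = 846600 × (580 − 17.555) = 476.17 × 10⁶ N·mm.
M_n = 476.17 kN·m.

M_n ≈ 476 kN·m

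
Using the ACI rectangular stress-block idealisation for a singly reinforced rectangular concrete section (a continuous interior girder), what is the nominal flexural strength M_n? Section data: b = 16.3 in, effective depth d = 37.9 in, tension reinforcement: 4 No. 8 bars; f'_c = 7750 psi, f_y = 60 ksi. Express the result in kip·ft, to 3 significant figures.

A_s = 4 × 0.79 = 3.16 in².
T = A_s f_y = 3.16 × 60 = 189.6 kips.
a = T/(0.85 f'_c b) = 189.6/(0.85 × 7.75 × 16.3) = 1.766 in.
M_n = T(d − a/2) = 189.6 × (37.9 − 0.883) = 7018.4 kip·in = 7018.4/12 = 584.87 kip·ft.

M_n ≈ 585 kip·ft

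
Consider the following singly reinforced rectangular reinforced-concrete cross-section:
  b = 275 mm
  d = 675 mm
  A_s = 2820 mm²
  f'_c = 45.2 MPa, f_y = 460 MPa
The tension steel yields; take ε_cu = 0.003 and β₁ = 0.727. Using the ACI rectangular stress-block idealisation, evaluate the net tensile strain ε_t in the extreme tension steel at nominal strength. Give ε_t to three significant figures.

ε_t ≈ 0.00899

a = A_s f_y/(0.85 f'_c b) = 122.78 mm.
β₁ = 0.727, so c = a/β₁ = 122.78/0.727 = 168.89 mm.
From the linear strain diagram with ε_cu = 0.003: ε_t = 0.003 (d − c)/c = 0.003 × (675 − 168.89)/168.89 = 0.00899.
Since ε_t ≥ 0.005, the section is tension-controlled.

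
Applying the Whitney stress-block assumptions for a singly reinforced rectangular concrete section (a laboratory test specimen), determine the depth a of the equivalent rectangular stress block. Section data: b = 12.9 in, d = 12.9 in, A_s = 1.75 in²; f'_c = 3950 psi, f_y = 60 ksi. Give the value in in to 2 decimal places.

a ≈ 2.42 in

T = A_s f_y = 1.75 × 60 = 105 kips.
a = T/(0.85 f'_c b) = 105/(0.85 × 3.95 × 12.9) = 2.42 in.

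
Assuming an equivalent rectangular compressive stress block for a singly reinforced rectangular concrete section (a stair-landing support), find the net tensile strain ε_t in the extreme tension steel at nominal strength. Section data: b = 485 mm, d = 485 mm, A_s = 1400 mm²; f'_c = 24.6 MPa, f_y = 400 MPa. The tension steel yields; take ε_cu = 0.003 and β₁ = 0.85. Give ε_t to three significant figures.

ε_t ≈ 0.0194

a = A_s f_y/(0.85 f'_c b) = 55.22 mm.
β₁ = 0.85, so c = a/β₁ = 55.22/0.85 = 64.96 mm.
From the linear strain diagram with ε_cu = 0.003: ε_t = 0.003 (d − c)/c = 0.003 × (485 − 64.96)/64.96 = 0.0194.
Since ε_t ≥ 0.005, the section is tension-controlled.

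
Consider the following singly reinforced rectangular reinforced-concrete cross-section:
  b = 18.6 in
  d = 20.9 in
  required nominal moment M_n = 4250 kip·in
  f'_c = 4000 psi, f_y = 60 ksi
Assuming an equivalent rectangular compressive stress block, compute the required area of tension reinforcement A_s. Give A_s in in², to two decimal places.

From M_n = 0.85 f'_c a b (d − a/2):
a = d − √(d² − 2M_n/(0.85 f'_c b)) = 20.9 − √(20.9² − 2 × 4250/(0.85 × 4 × 18.6)) = 3.510 in.
A_s = 0.85 f'_c a b / f_y = 0.85 × 4 × 3.510 × 18.6 / 60 = 3.700 in².

A_s ≈ 3.70 in²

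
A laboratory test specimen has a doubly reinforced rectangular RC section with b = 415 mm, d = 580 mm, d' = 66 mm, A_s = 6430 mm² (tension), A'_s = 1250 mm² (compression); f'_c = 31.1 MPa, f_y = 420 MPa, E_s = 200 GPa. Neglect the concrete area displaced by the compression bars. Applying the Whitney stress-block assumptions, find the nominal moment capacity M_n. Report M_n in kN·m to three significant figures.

M_n ≈ 1320 kN·m

Assume both tension and compression steel yield.
Net tension couple steel: A_s − A'_s = 5180 mm².
a = (A_s − A'_s) f_y / (0.85 f'_c b) = 2175600/(0.85 × 31.1 × 415) = 198.31 mm.
c = a/β₁ = 198.31/0.828 = 239.50 mm; ε'_s = 0.003(c − d')/c = 0.0022 ≥ f_y/E_s = 0.0021, so compression steel does yield.
M_n = (A_s − A'_s) f_y (d − a/2) + A'_s f_y (d − d') = [2175600 × (580 − 99.155) + 525000 × (580 − 66)] × 10⁻⁶ = 1046.13 + 269.85 = 1315.98 kN·m.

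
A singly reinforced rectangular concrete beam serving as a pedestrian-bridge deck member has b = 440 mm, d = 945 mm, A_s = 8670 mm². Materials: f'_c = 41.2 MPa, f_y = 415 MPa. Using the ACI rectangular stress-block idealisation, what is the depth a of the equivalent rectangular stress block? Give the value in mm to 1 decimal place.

T = A_s f_y = 8670 × 415 = 3598050 N = 3598.05 kN.
Setting C = 0.85 f'_c a b equal to T: a = 3598050/(0.85 × 41.2 × 440) = 233.5 mm.

a ≈ 233.5 mm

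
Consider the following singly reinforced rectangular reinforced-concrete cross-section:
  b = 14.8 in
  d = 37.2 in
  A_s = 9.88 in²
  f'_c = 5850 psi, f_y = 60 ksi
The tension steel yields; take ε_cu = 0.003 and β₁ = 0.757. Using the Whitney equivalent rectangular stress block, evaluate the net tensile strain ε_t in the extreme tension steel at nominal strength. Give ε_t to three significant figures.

a = A_s f_y/(0.85 f'_c b) = 8.055 in.
β₁ = 0.757, so c = a/β₁ = 8.055/0.757 = 10.641 in.
From the linear strain diagram with ε_cu = 0.003: ε_t = 0.003 (d − c)/c = 0.003 × (37.2 − 10.641)/10.641 = 0.00749.
Since ε_t ≥ 0.005, the section is tension-controlled.

ε_t ≈ 0.00749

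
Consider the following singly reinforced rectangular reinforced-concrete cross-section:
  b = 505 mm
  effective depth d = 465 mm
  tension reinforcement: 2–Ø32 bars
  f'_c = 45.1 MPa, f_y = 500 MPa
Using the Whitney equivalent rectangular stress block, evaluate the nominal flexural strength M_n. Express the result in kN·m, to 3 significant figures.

A_s = 2 × 804 = 1608 mm².
T = A_s f_y = 1608 × 500 = 804000 N = 804 kN.
From C = T: a = T/(0.85 f'_c b) = 804000/(0.85 × 45.1 × 505) = 41.53 mm.
M_n = T(d − a/2) = 804 kN × (465 − 20.765) mm = 357.16 kN·m.

M_n ≈ 357 kN·m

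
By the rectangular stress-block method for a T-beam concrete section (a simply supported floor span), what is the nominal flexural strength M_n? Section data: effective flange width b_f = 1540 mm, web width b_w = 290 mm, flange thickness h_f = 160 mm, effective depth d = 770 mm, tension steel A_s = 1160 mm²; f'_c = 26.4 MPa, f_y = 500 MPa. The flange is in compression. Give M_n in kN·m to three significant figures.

M_n ≈ 442 kN·m

Tension: T = A_s f_y = 1160 × 500 = 580000 N.
Try a within the flange: a = T/(0.85 f'_c b_f) = 580000/(0.85 × 26.4 × 1540) = 16.78 mm.
Since a = 16.78 ≤ h_f = 160 mm, the stress block lies entirely in the flange; analyse as a rectangular beam of width b_f.
M_n = T(d − a/2) = 580000 × (770 − 8.39) = 441.73 × 10⁶ N·mm.
M_n = 441.73 kN·m.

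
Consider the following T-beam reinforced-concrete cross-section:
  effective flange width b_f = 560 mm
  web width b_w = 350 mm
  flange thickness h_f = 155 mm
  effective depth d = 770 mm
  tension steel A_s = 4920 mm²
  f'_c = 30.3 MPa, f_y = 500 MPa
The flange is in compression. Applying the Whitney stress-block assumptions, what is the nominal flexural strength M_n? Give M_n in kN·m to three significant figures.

M_n ≈ 1680 kN·m

Tension: T = A_s f_y = 4920 × 500 = 2460000 N.
Try a within the flange: a = T/(0.85 f'_c b_f) = 2460000/(0.85 × 30.3 × 560) = 170.56 mm.
a = 170.56 > h_f = 155 mm: the block extends into the web. Split into flange-overhang and web parts.
C_f = 0.85 f'_c (b_f − b_w) h_f = 0.85 × 30.3 × (560 − 350) × 155 = 838325 N.
Remaining web compression depth: a_w = (T − C_f)/(0.85 f'_c b_w) = (2460000 − 838325)/(0.85 × 30.3 × 350) = 179.90 mm.
M_n = C_f(d − h_f/2) + (T − C_f)(d − a_w/2) = 838325 × (770 − 77.5) + 1621675 × (770 − 89.95) = 580.54 + 1102.82 = 1683.36 × 10⁶ N·mm.
M_n = 1683.36 kN·m.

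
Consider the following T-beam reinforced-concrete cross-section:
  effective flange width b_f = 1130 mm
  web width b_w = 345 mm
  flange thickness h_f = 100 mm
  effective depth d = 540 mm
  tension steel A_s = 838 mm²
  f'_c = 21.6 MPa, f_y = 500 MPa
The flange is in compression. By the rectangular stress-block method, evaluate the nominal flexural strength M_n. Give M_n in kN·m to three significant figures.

M_n ≈ 222 kN·m

Tension: T = A_s f_y = 838 × 500 = 419000 N.
Try a within the flange: a = T/(0.85 f'_c b_f) = 419000/(0.85 × 21.6 × 1130) = 20.20 mm.
Since a = 20.20 ≤ h_f = 100 mm, the stress block lies entirely in the flange; analyse as a rectangular beam of width b_f.
M_n = T(d − a/2) = 419000 × (540 − 10.1) = 222.03 × 10⁶ N·mm.
M_n = 222.03 kN·m.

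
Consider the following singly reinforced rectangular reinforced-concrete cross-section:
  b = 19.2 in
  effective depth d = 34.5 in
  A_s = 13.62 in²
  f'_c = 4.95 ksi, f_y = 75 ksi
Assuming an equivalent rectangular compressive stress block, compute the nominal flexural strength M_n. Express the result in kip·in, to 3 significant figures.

M_n ≈ 28800 kip·in

T = A_s f_y = 13.62 × 75 = 1021.5 kips.
a = T/(0.85 f'_c b) = 1021.5/(0.85 × 4.95 × 19.2) = 12.645 in.
M_n = T(d − a/2) = 1021.5 × (34.5 − 6.3225) = 28783.3 kip·in.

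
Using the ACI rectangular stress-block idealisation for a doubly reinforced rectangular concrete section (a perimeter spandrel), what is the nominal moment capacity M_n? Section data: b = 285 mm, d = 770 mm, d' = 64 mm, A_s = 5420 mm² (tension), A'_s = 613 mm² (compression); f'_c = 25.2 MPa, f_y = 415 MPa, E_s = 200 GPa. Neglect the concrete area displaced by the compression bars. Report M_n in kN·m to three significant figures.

Assume both tension and compression steel yield.
Net tension couple steel: A_s − A'_s = 4807 mm².
a = (A_s − A'_s) f_y / (0.85 f'_c b) = 1994905/(0.85 × 25.2 × 285) = 326.78 mm.
c = a/β₁ = 326.78/0.85 = 384.45 mm; ε'_s = 0.003(c − d')/c = 0.0025 ≥ f_y/E_s = 0.0021, so compression steel does yield.
M_n = (A_s − A'_s) f_y (d − a/2) + A'_s f_y (d − d') = [1994905 × (770 − 163.39) + 254395 × (770 − 64)] × 10⁻⁶ = 1210.13 + 179.60 = 1389.73 kN·m.

M_n ≈ 1390 kN·m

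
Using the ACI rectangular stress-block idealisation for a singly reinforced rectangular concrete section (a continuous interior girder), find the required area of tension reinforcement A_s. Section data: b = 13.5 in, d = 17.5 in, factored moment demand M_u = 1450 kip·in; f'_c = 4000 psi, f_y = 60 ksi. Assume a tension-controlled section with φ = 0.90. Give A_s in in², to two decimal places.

A_s ≈ 1.63 in²

M_n = M_u/φ = 1450/0.90 = 1611.11 kip·in.
From M_n = 0.85 f'_c a b (d − a/2):
a = d − √(d² − 2M_n/(0.85 f'_c b)) = 17.5 − √(17.5² − 2 × 1611.11/(0.85 × 4 × 13.5)) = 2.136 in.
A_s = 0.85 f'_c a b / f_y = 0.85 × 4 × 2.136 × 13.5 / 60 = 1.634 in².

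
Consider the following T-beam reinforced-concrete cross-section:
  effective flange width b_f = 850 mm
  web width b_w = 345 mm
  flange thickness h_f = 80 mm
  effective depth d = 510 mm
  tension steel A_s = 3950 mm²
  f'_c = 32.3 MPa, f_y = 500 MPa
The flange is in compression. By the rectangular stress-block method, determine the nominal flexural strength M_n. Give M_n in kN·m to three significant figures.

Tension: T = A_s f_y = 3950 × 500 = 1975000 N.
Try a within the flange: a = T/(0.85 f'_c b_f) = 1975000/(0.85 × 32.3 × 850) = 84.63 mm.
a = 84.63 > h_f = 80 mm: the block extends into the web. Split into flange-overhang and web parts.
C_f = 0.85 f'_c (b_f − b_w) h_f = 0.85 × 32.3 × (850 − 345) × 80 = 1109182 N.
Remaining web compression depth: a_w = (T − C_f)/(0.85 f'_c b_w) = (1975000 − 1109182)/(0.85 × 32.3 × 345) = 91.41 mm.
M_n = C_f(d − h_f/2) + (T − C_f)(d − a_w/2) = 1109182 × (510 − 40) + 865818 × (510 − 45.705) = 521.32 + 401.99 = 923.31 × 10⁶ N·mm.
M_n = 923.31 kN·m.

M_n ≈ 923 kN·m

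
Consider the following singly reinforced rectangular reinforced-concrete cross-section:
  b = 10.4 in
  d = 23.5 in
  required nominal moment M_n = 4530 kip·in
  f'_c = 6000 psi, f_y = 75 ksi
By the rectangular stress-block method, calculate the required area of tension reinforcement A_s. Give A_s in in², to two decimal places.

From M_n = 0.85 f'_c a b (d − a/2):
a = d − √(d² − 2M_n/(0.85 f'_c b)) = 23.5 − √(23.5² − 2 × 4530/(0.85 × 6 × 10.4)) = 3.970 in.
A_s = 0.85 f'_c a b / f_y = 0.85 × 6 × 3.970 × 10.4 / 75 = 2.808 in².

A_s ≈ 2.81 in²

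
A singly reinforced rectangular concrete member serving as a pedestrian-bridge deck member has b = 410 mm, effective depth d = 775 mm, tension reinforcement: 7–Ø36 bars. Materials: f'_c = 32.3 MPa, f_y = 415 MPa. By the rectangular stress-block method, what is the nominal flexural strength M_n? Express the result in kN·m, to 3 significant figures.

M_n ≈ 1900 kN·m

A_s = 7 × 1018 = 7126 mm².
T = A_s f_y = 7126 × 415 = 2957290 N = 2957.29 kN.
From C = T: a = T/(0.85 f'_c b) = 2957290/(0.85 × 32.3 × 410) = 262.72 mm.
M_n = T(d − a/2) = 2957.29 kN × (775 − 131.36) mm = 1903.43 kN·m.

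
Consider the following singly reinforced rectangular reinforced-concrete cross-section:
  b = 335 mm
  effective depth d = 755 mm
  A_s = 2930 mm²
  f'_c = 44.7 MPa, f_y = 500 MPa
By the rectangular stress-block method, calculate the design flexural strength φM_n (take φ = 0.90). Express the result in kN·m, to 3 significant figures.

φM_n ≈ 920 kN·m

T = A_s f_y = 2930 × 500 = 1465000 N = 1465 kN.
From C = T: a = T/(0.85 f'_c b) = 1465000/(0.85 × 44.7 × 335) = 115.10 mm.
M_n = T(d − a/2) = 1465 kN × (755 − 57.55) mm = 1021.76 kN·m.
φM_n = 0.90 × 1021.76 = 919.58 kN·m.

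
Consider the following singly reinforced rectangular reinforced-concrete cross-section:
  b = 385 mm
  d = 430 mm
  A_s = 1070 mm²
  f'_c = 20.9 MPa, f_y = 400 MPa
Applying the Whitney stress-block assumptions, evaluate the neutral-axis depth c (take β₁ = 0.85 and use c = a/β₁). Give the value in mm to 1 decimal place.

T = A_s f_y = 1070 × 400 = 428000 N = 428 kN.
Setting C = 0.85 f'_c a b equal to T: a = 428000/(0.85 × 20.9 × 385) = 62.577 mm.
With β₁ = 0.85, c = a/β₁ = 62.577/0.85 = 73.6 mm.

c ≈ 73.6 mm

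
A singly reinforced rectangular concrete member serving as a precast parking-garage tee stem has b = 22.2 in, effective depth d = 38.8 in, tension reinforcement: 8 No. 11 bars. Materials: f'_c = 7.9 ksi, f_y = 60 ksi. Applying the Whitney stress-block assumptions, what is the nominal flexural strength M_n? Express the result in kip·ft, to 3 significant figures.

A_s = 8 × 1.56 = 12.48 in².
T = A_s f_y = 12.48 × 60 = 748.8 kips.
a = T/(0.85 f'_c b) = 748.8/(0.85 × 7.9 × 22.2) = 5.023 in.
M_n = T(d − a/2) = 748.8 × (38.8 − 2.5115) = 27172.8 kip·in = 27172.8/12 = 2264.40 kip·ft.

M_n ≈ 2260 kip·ft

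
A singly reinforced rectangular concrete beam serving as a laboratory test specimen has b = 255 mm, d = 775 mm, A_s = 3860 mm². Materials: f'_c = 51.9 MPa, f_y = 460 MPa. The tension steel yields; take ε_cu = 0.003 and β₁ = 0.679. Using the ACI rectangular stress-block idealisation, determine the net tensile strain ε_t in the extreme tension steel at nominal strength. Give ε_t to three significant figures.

a = A_s f_y/(0.85 f'_c b) = 157.84 mm.
β₁ = 0.679, so c = a/β₁ = 157.84/0.679 = 232.46 mm.
From the linear strain diagram with ε_cu = 0.003: ε_t = 0.003 (d − c)/c = 0.003 × (775 − 232.46)/232.46 = 0.00700.
Since ε_t ≥ 0.005, the section is tension-controlled.

ε_t ≈ 0.00700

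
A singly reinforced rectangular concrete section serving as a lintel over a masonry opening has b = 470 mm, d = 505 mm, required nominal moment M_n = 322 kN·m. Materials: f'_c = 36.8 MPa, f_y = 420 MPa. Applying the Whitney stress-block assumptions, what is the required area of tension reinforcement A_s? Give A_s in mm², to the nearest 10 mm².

A_s ≈ 1590 mm²

With M_n = 0.85 f'_c a b (d − a/2), solve the quadratic for a:
a = d − √(d² − 2M_n/(0.85 f'_c b)) = 505 − √(505² − 2 × 322×10⁶/(0.85 × 36.8 × 470)) = 45.41 mm.
A_s = 0.85 f'_c a b / f_y = 0.85 × 36.8 × 45.41 × 470 / 420 = 1589.5 mm².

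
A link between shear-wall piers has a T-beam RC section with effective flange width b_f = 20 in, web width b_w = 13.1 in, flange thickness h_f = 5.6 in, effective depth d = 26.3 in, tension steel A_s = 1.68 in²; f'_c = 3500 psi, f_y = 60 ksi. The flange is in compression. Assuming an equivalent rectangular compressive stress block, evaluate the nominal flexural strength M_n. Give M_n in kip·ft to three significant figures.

Tension: T = A_s f_y = 1.68 × 60 = 100.8 kips.
Try a within the flange: a = T/(0.85 f'_c b_f) = 100.8/(0.85 × 3.5 × 20) = 1.694 in.
Since a = 1.694 ≤ h_f = 5.6 in, the stress block lies entirely in the flange; analyse as a rectangular beam of width b_f.
M_n = T(d − a/2) = 100.8 × (26.3 − 0.847) = 2565.7 kip·in.
M_n = 2565.7/12 = 213.81 kip·ft.

M_n ≈ 214 kip·ft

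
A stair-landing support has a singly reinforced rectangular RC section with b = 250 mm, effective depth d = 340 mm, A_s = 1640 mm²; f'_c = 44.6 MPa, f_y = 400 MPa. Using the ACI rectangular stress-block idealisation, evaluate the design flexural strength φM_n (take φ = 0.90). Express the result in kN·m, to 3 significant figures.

T = A_s f_y = 1640 × 400 = 656000 N = 656 kN.
From C = T: a = T/(0.85 f'_c b) = 656000/(0.85 × 44.6 × 250) = 69.22 mm.
M_n = T(d − a/2) = 656 kN × (340 − 34.61) mm = 200.34 kN·m.
φM_n = 0.90 × 200.34 = 180.31 kN·m.

φM_n ≈ 180 kN·m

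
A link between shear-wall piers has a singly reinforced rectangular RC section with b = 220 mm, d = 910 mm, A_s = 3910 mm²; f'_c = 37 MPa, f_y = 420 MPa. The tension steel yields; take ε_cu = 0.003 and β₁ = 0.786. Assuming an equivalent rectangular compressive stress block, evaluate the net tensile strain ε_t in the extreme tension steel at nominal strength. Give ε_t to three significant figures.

a = A_s f_y/(0.85 f'_c b) = 237.35 mm.
β₁ = 0.786, so c = a/β₁ = 237.35/0.786 = 301.97 mm.
From the linear strain diagram with ε_cu = 0.003: ε_t = 0.003 (d − c)/c = 0.003 × (910 − 301.97)/301.97 = 0.00604.
Since ε_t ≥ 0.005, the section is tension-controlled.

ε_t ≈ 0.00604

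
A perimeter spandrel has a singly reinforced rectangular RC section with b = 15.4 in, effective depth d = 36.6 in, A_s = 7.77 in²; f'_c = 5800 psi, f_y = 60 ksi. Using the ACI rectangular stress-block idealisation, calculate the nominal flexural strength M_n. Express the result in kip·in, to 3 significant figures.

M_n ≈ 15600 kip·in

T = A_s f_y = 7.77 × 60 = 466.2 kips.
a = T/(0.85 f'_c b) = 466.2/(0.85 × 5.8 × 15.4) = 6.141 in.
M_n = T(d − a/2) = 466.2 × (36.6 − 3.0705) = 15631.5 kip·in.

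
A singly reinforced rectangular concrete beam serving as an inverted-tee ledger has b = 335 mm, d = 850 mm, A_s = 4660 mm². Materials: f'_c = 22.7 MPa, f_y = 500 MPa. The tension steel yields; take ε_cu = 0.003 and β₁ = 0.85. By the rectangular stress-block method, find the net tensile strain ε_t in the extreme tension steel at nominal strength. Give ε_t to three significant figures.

a = A_s f_y/(0.85 f'_c b) = 360.47 mm.
β₁ = 0.85, so c = a/β₁ = 360.47/0.85 = 424.08 mm.
From the linear strain diagram with ε_cu = 0.003: ε_t = 0.003 (d − c)/c = 0.003 × (850 − 424.08)/424.08 = 0.00301.
ε_t < 0.004 — the section is over-reinforced for flexure under ACI limits.

ε_t ≈ 0.00301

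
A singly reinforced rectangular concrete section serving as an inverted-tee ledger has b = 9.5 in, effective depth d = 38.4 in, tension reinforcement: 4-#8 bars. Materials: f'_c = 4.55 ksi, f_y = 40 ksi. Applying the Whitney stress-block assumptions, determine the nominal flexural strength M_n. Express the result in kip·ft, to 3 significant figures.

M_n ≈ 386 kip·ft

A_s = 4 × 0.79 = 3.16 in².
T = A_s f_y = 3.16 × 40 = 126.4 kips.
a = T/(0.85 f'_c b) = 126.4/(0.85 × 4.55 × 9.5) = 3.440 in.
M_n = T(d − a/2) = 126.4 × (38.4 − 1.72) = 4636.4 kip·in = 4636.4/12 = 386.37 kip·ft.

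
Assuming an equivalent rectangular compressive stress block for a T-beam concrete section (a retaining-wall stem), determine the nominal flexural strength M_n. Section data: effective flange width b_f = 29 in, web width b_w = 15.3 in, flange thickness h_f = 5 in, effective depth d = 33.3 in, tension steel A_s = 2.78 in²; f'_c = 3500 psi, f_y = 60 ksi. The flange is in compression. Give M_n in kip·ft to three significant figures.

Tension: T = A_s f_y = 2.78 × 60 = 166.8 kips.
Try a within the flange: a = T/(0.85 f'_c b_f) = 166.8/(0.85 × 3.5 × 29) = 1.933 in.
Since a = 1.933 ≤ h_f = 5 in, the stress block lies entirely in the flange; analyse as a rectangular beam of width b_f.
M_n = T(d − a/2) = 166.8 × (33.3 − 0.9665) = 5393.2 kip·in.
M_n = 5393.2/12 = 449.43 kip·ft.

M_n ≈ 449 kip·ft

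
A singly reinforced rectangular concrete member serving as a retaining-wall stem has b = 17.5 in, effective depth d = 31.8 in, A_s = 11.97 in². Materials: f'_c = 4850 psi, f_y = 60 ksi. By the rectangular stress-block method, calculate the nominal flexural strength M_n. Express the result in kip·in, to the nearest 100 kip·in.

M_n ≈ 19300 kip·in

T = A_s f_y = 11.97 × 60 = 718.2 kips.
a = T/(0.85 f'_c b) = 718.2/(0.85 × 4.85 × 17.5) = 9.955 in.
M_n = T(d − a/2) = 718.2 × (31.8 − 4.9775) = 19263.9 kip·in.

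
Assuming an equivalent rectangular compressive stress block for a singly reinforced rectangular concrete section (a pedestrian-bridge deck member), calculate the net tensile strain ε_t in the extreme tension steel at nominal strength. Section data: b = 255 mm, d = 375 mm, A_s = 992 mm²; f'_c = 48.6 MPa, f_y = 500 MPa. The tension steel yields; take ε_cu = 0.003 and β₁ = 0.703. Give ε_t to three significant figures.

ε_t ≈ 0.0138

a = A_s f_y/(0.85 f'_c b) = 47.09 mm.
β₁ = 0.703, so c = a/β₁ = 47.09/0.703 = 66.98 mm.
From the linear strain diagram with ε_cu = 0.003: ε_t = 0.003 (d − c)/c = 0.003 × (375 − 66.98)/66.98 = 0.0138.
Since ε_t ≥ 0.005, the section is tension-controlled.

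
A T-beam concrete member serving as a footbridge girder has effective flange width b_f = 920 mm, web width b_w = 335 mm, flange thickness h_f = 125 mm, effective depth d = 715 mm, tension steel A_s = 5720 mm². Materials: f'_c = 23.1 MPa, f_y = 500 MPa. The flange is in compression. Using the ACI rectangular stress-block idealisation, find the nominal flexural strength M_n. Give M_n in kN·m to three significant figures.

M_n ≈ 1800 kN·m

Tension: T = A_s f_y = 5720 × 500 = 2860000 N.
Try a within the flange: a = T/(0.85 f'_c b_f) = 2860000/(0.85 × 23.1 × 920) = 158.32 mm.
a = 158.32 > h_f = 125 mm: the block extends into the web. Split into flange-overhang and web parts.
C_f = 0.85 f'_c (b_f − b_w) h_f = 0.85 × 23.1 × (920 − 335) × 125 = 1435809 N.
Remaining web compression depth: a_w = (T − C_f)/(0.85 f'_c b_w) = (2860000 − 1435809)/(0.85 × 23.1 × 335) = 216.52 mm.
M_n = C_f(d − h_f/2) + (T − C_f)(d − a_w/2) = 1435809 × (715 − 62.5) + 1424191 × (715 − 108.26) = 936.87 + 864.11 = 1800.98 × 10⁶ N·mm.
M_n = 1800.98 kN·m.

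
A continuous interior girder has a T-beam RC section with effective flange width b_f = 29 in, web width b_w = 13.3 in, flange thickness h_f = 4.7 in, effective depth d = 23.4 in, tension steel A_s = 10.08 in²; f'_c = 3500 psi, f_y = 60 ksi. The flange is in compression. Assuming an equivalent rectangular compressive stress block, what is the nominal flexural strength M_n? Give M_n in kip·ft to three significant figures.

Tension: T = A_s f_y = 10.08 × 60 = 604.8 kips.
Try a within the flange: a = T/(0.85 f'_c b_f) = 604.8/(0.85 × 3.5 × 29) = 7.010 in.
a = 7.010 > h_f = 4.7 in: the block extends into the web. Split into flange-overhang and web parts.
C_f = 0.85 f'_c (b_f − b_w) h_f = 0.85 × 3.5 × (29 − 13.3) × 4.7 = 219.5 kips.
Remaining web compression depth: a_w = (T − C_f)/(0.85 f'_c b_w) = (604.8 − 219.5)/(0.85 × 3.5 × 13.3) = 9.738 in.
M_n = C_f(d − h_f/2) + (T − C_f)(d − a_w/2) = 219.5 × (23.4 − 2.35) + 385.3 × (23.4 − 4.869) = 4620.5 + 7140.0 = 11760.5 kip·in.
M_n = 11760.5/12 = 980.04 kip·ft.

M_n ≈ 980 kip·ft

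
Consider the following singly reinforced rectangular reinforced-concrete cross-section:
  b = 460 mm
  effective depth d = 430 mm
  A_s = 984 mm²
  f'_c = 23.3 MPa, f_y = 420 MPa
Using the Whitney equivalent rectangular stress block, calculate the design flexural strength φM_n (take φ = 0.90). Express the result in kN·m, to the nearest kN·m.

φM_n ≈ 152 kN·m

T = A_s f_y = 984 × 420 = 413280 N = 413.28 kN.
From C = T: a = T/(0.85 f'_c b) = 413280/(0.85 × 23.3 × 460) = 45.36 mm.
M_n = T(d − a/2) = 413.28 kN × (430 − 22.68) mm = 168.34 kN·m.
φM_n = 0.90 × 168.34 = 151.51 kN·m.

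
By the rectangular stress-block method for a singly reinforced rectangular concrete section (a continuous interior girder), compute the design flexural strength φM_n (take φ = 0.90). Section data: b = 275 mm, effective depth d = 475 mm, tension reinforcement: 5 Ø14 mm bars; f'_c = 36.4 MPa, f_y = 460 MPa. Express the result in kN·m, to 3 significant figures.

φM_n ≈ 145 kN·m

A_s = 5 × 154 = 770 mm².
T = A_s f_y = 770 × 460 = 354200 N = 354.2 kN.
From C = T: a = T/(0.85 f'_c b) = 354200/(0.85 × 36.4 × 275) = 41.63 mm.
M_n = T(d − a/2) = 354.2 kN × (475 − 20.815) mm = 160.87 kN·m.
φM_n = 0.90 × 160.87 = 144.78 kN·m.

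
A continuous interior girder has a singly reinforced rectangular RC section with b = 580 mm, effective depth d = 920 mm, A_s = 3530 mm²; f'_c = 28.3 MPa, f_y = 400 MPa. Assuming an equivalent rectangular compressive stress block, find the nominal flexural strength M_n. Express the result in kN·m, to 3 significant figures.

T = A_s f_y = 3530 × 400 = 1412000 N = 1412 kN.
From C = T: a = T/(0.85 f'_c b) = 1412000/(0.85 × 28.3 × 580) = 101.20 mm.
M_n = T(d − a/2) = 1412 kN × (920 − 50.6) mm = 1227.59 kN·m.

M_n ≈ 1230 kN·m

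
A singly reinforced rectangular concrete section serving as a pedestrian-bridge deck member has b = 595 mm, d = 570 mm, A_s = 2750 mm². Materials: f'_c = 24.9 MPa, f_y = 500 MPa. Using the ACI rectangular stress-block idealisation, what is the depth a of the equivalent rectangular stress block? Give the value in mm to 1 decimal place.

a ≈ 109.2 mm

T = A_s f_y = 2750 × 500 = 1375000 N = 1375 kN.
Setting C = 0.85 f'_c a b equal to T: a = 1375000/(0.85 × 24.9 × 595) = 109.2 mm.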